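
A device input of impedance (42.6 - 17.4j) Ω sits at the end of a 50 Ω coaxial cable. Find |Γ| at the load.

|Γ| ≈ 0.201

Γ = (Z_L − Z_0)/(Z_L + Z_0) = (-7.4 − j17.4)/(92.6 − j17.4)
|Γ| = 18.9/94.2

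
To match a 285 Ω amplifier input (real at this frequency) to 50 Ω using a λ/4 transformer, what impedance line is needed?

Z_qwt ≈ 119 Ω

Z_qwt = √(Z_0·R_L) = √(50 × 285) = √14250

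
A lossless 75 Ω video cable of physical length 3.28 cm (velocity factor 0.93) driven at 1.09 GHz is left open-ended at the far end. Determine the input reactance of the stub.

X_in ≈ -72.1 Ω (capacitive)

λ = v/f = 0.93·c / 1.09 GHz = 0.256 m
βl = 2π·l/λ = 2π × 0.128 = 46.1°
tan(βl) = 1.04
For an open-ended stub, Z_in = −jZ_0·cot(βl) = −jZ_0/tan(βl)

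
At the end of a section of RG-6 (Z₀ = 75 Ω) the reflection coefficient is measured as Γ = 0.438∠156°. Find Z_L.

Z_L = Z_0·(1 + Γ)/(1 − Γ) = 75·(0.6 + j0.178)/(1.4 − j0.178)

Z_L ≈ 30.4 + j13.4 Ω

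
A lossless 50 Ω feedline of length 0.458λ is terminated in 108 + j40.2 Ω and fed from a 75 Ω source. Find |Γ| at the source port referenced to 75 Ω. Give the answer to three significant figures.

|Γ| ≈ 0.362

βl = 2π × 0.458 = 165°
tan(βl) = -0.27
Z_in = Z_0·(Z_L + jZ_0·tanβl)/(Z_0 + jZ_L·tanβl) = 63.6 + j52.4 Ω
Γ_s = (Z_in − Z_s)/(Z_in + Z_s) = (-11.4 + j52.4)/(139 + j52.4), |Γ_s| = 0.362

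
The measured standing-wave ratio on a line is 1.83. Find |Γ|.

|Γ| = (S − 1)/(S + 1) = (1.83 − 1)/(1.83 + 1) = 0.83/2.83

|Γ| ≈ 0.293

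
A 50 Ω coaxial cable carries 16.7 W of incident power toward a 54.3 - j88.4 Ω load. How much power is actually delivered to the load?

|Γ| = |(4.3 − j88.4)/(104.3 − j88.4)| = 0.647
|Γ|² = 0.419
P_refl = |Γ|²·P_inc = 7 W, P_del = (1 − |Γ|²)·P_inc = 9.7 W

P_delivered ≈ 9.7 W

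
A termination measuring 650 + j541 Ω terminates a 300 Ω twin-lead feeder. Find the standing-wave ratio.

Γ = (Z_L − Z_0)/(Z_L + Z_0) = (350 + j541)/(950 + j541)
|Γ| = 644/1090 = 0.589
VSWR = (1 + |Γ|)/(1 − |Γ|) = 1.59/0.411

VSWR ≈ 3.87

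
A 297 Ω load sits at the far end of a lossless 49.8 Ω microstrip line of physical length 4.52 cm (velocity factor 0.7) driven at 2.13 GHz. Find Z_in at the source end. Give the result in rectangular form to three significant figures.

Z_in ≈ 89.9 + j130 Ω

λ = v/f = 0.7·c / 2.13 GHz = 0.0986 m
βl = 2π·l/λ = 2π × 0.458 = 165°
tan(βl) = tan(165°) = -0.267
Z_in = Z_0·(Z_L + jZ_0·tanβl)/(Z_0 + jZ_L·tanβl)
     = 49.8·(297 − j13.3)/(49.8 − j79.3)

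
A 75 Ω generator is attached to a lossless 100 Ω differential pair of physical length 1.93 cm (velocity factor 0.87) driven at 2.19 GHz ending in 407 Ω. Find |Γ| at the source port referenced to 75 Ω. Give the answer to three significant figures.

|Γ| ≈ 0.577

λ = v/f = 0.87·c / 2.19 GHz = 0.119 m
βl = 2π·l/λ = 2π × 0.162 = 58.3°
tan(βl) = 1.62
Z_in = Z_0·(Z_L + jZ_0·tanβl)/(Z_0 + jZ_L·tanβl) = 33.2 − j56.7 Ω
Γ_s = (Z_in − Z_s)/(Z_in + Z_s) = (-41.8 − j56.7)/(108 − j56.7), |Γ_s| = 0.577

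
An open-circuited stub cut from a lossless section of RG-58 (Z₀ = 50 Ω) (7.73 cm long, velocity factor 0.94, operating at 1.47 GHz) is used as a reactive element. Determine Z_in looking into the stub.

λ = v/f = 0.94·c / 1.47 GHz = 0.192 m
βl = 2π·l/λ = 2π × 0.403 = 145°
tan(βl) = -0.699
For an open-circuited stub, Z_in = −jZ_0·cot(βl) = −jZ_0/tan(βl)

Z_in ≈ +j71.6 Ω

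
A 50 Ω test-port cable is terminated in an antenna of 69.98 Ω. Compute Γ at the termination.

Γ = 0.167

Γ = (Z_L − Z_0)/(Z_L + Z_0) = (69.98 − 50)/(69.98 + 50) = 19.98/120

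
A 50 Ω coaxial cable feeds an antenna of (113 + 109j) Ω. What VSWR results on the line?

VSWR ≈ 4.59

Γ = (Z_L − Z_0)/(Z_L + Z_0) = (63 + j109)/(163 + j109)
|Γ| = 126/196 = 0.642
VSWR = (1 + |Γ|)/(1 − |Γ|) = 1.64/0.358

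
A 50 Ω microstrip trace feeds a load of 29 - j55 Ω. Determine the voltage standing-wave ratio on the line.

Γ = (Z_L − Z_0)/(Z_L + Z_0) = (-21 − j55)/(79 − j55)
|Γ| = 58.9/96.3 = 0.612
VSWR = (1 + |Γ|)/(1 − |Γ|) = 1.61/0.388

VSWR ≈ 4.15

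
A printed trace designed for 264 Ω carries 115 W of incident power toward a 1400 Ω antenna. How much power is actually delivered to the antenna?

Γ = (1400 − 264)/(1400 + 264) = 0.683
|Γ|² = 0.466
P_refl = |Γ|²·P_inc = 53.6 W, P_del = (1 − |Γ|²)·P_inc = 61.4 W

P_delivered ≈ 61.4 W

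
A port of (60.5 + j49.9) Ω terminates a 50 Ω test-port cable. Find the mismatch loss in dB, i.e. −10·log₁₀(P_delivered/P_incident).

Γ = (10.5 + j49.9)/(110.5 + j49.9), |Γ| = 0.421
|Γ|² = 0.177, so P_del/P_inc = 1 − |Γ|² = 0.823
ML = −10·log₁₀(1 − |Γ|²)

mismatch loss ≈ 0.845 dB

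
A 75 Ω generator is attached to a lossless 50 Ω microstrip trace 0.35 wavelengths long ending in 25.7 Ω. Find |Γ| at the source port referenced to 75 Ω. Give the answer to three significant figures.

|Γ| ≈ 0.327

βl = 2π × 0.35 = 126°
tan(βl) = -1.38
Z_in = Z_0·(Z_L + jZ_0·tanβl)/(Z_0 + jZ_L·tanβl) = 49.6 − j33.7 Ω
Γ_s = (Z_in − Z_s)/(Z_in + Z_s) = (-25.4 − j33.7)/(125 − j33.7), |Γ_s| = 0.327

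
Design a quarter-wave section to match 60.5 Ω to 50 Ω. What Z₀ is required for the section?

Z_qwt ≈ 55 Ω

Z_qwt = √(Z_0·R_L) = √(50 × 60.5) = √3025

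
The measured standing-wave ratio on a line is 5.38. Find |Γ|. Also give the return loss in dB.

|Γ| = (S − 1)/(S + 1) = (5.38 − 1)/(5.38 + 1) = 4.38/6.38
RL = −20·log₁₀|Γ| = −20·log₁₀(0.687)

|Γ| ≈ 0.687; return loss ≈ 3.27 dB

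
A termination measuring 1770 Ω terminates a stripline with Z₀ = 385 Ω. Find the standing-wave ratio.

For a purely resistive load, VSWR = R_L/Z_0 or Z_0/R_L (whichever > 1) = 1770/385

VSWR ≈ 4.6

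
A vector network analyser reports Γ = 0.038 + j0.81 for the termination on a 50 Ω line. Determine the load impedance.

Z_L = Z_0·(1 + Γ)/(1 − Γ) = 50·(1.04 + j0.81)/(0.962 − j0.81)

Z_L ≈ 10.8 + j51.2 Ω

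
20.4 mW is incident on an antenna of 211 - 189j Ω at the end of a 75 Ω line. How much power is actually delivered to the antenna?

P_delivered ≈ 11 mW

|Γ| = |(136 − j189)/(286 − j189)| = 0.679
|Γ|² = 0.461
P_refl = |Γ|²·P_inc = 9.41 mW, P_del = (1 − |Γ|²)·P_inc = 11 mW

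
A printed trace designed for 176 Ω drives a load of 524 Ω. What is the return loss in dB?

RL ≈ 6.07 dB

Γ = (524 − 176)/(524 + 176) = 0.497
RL = −20·log₁₀|Γ| = −20·log₁₀(0.497)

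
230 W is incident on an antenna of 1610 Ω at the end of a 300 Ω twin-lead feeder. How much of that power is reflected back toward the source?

P_reflected ≈ 108 W

Γ = (1610 − 300)/(1610 + 300) = 0.686
|Γ|² = 0.47
P_refl = |Γ|²·P_inc = 108 W, P_del = (1 − |Γ|²)·P_inc = 122 W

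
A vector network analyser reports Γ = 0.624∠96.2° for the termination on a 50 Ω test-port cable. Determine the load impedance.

Z_L ≈ 20 + j40.7 Ω

Z_L = Z_0·(1 + Γ)/(1 − Γ) = 50·(0.933 + j0.62)/(1.07 − j0.62)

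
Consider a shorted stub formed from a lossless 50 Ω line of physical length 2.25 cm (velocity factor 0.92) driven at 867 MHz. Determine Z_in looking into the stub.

Z_in ≈ +j23.8 Ω

λ = v/f = 0.92·c / 867 MHz = 0.318 m
βl = 2π·l/λ = 2π × 0.0707 = 25.4°
tan(βl) = 0.476
For a shorted stub, Z_in = jZ_0·tan(βl)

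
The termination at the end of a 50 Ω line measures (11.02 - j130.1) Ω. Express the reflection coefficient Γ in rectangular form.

Γ ≈ 0.704 − j0.63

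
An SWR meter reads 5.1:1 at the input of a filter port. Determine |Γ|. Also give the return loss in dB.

|Γ| = (S − 1)/(S + 1) = (5.1 − 1)/(5.1 + 1) = 4.1/6.1
RL = −20·log₁₀|Γ| = −20·log₁₀(0.672)

|Γ| ≈ 0.672; return loss ≈ 3.45 dB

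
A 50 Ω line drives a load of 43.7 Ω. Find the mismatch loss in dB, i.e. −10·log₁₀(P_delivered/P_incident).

mismatch loss ≈ 0.0197 dB

Γ = (43.7 − 50)/(43.7 + 50) = -0.0672
|Γ|² = 0.00452, so P_del/P_inc = 1 − |Γ|² = 0.995
ML = −10·log₁₀(1 − |Γ|²)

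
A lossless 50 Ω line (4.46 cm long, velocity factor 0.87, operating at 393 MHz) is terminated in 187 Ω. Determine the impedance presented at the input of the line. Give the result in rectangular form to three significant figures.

Z_in ≈ 58.8 − j76.3 Ω

λ = v/f = 0.87·c / 393 MHz = 0.664 m
βl = 2π·l/λ = 2π × 0.0672 = 24.2°
tan(βl) = tan(24.2°) = 0.449
Z_in = Z_0·(Z_L + jZ_0·tanβl)/(Z_0 + jZ_L·tanβl)
     = 50·(187 + j22.4)/(50 + j83.9)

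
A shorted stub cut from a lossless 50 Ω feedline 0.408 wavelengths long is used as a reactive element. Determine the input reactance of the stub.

X_in ≈ -32.6 Ω (capacitive)

βl = 2π × 0.408 = 147°
tan(βl) = -0.652
For a shorted stub, Z_in = jZ_0·tan(βl)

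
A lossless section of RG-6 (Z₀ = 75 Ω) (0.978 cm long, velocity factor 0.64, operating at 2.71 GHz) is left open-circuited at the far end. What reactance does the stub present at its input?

λ = v/f = 0.64·c / 2.71 GHz = 0.0708 m
βl = 2π·l/λ = 2π × 0.138 = 49.7°
tan(βl) = 1.18
For an open-circuited stub, Z_in = −jZ_0·cot(βl) = −jZ_0/tan(βl)

X_in ≈ -63.6 Ω (capacitive)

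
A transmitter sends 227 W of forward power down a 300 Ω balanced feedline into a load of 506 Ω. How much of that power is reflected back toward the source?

P_reflected ≈ 14.8 W

Γ = (506 − 300)/(506 + 300) = 0.256
|Γ|² = 0.0653
P_refl = |Γ|²·P_inc = 14.8 W, P_del = (1 − |Γ|²)·P_inc = 212 W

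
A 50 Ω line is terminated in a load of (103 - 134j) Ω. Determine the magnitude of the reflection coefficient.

|Γ| ≈ 0.709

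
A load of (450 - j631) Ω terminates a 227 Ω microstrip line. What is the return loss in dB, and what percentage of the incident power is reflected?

Γ = (223 − j631)/(677 − j631), |Γ| = 0.723
RL = −20·log₁₀(0.723) = 2.82 dB
P_refl/P_inc = |Γ|² = 0.523

RL ≈ 2.82 dB; 52.3% of incident power reflected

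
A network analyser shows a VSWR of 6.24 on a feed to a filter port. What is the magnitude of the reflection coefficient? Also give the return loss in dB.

|Γ| ≈ 0.724; return loss ≈ 2.81 dB

|Γ| = (S − 1)/(S + 1) = (6.24 − 1)/(6.24 + 1) = 5.24/7.24
RL = −20·log₁₀|Γ| = −20·log₁₀(0.724)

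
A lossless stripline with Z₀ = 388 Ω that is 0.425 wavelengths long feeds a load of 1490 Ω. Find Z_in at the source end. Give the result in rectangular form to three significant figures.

βl = 2π × 0.425 = 153°
tan(βl) = tan(153°) = -0.51
Z_in = Z_0·(Z_L + jZ_0·tanβl)/(Z_0 + jZ_L·tanβl)
     = 388·(1490 − j198)/(388 − j759)

Z_in ≈ 389 + j563 Ω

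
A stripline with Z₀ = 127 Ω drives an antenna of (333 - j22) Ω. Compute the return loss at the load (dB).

RL ≈ 6.94 dB

Γ = (206 − j22)/(460 − j22), |Γ| = 0.45
RL = −20·log₁₀|Γ| = −20·log₁₀(0.45)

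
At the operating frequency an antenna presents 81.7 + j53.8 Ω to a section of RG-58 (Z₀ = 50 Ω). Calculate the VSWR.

Γ = (Z_L − Z_0)/(Z_L + Z_0) = (31.7 + j53.8)/(131.7 + j53.8)
|Γ| = 62.4/142 = 0.439
VSWR = (1 + |Γ|)/(1 − |Γ|) = 1.44/0.561

VSWR ≈ 2.56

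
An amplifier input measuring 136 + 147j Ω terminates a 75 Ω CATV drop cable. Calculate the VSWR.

Γ = (Z_L − Z_0)/(Z_L + Z_0) = (61 + j147)/(211 + j147)
|Γ| = 159/257 = 0.619
VSWR = (1 + |Γ|)/(1 − |Γ|) = 1.62/0.381

VSWR ≈ 4.25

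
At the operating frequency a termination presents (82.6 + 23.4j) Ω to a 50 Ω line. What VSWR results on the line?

VSWR ≈ 1.85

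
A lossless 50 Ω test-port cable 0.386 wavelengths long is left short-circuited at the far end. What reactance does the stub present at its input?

βl = 2π × 0.386 = 139°
tan(βl) = -0.871
For a short-circuited stub, Z_in = jZ_0·tan(βl)

X_in ≈ -43.5 Ω (capacitive)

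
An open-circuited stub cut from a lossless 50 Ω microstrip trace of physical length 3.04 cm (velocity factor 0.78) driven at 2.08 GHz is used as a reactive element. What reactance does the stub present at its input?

λ = v/f = 0.78·c / 2.08 GHz = 0.113 m
βl = 2π·l/λ = 2π × 0.27 = 97.3°
tan(βl) = -7.83
For an open-circuited stub, Z_in = −jZ_0·cot(βl) = −jZ_0/tan(βl)

X_in ≈ 6.39 Ω (inductive)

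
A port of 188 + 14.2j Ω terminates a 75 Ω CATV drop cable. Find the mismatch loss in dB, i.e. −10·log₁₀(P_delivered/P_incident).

Γ = (113 + j14.2)/(263 + j14.2), |Γ| = 0.432
|Γ|² = 0.187, so P_del/P_inc = 1 − |Γ|² = 0.813
ML = −10·log₁₀(1 − |Γ|²)

mismatch loss ≈ 0.899 dB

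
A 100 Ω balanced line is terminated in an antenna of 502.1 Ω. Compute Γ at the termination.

Γ = 0.668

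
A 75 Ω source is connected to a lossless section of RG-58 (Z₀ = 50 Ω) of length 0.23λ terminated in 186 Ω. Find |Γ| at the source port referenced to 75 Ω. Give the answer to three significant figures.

|Γ| ≈ 0.694

βl = 2π × 0.23 = 82.8°
tan(βl) = 7.92
Z_in = Z_0·(Z_L + jZ_0·tanβl)/(Z_0 + jZ_L·tanβl) = 13.6 − j5.85 Ω
Γ_s = (Z_in − Z_s)/(Z_in + Z_s) = (-61.4 − j5.85)/(88.6 − j5.85), |Γ_s| = 0.694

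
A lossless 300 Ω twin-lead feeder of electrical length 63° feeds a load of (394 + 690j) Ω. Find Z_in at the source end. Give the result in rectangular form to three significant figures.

Z_in ≈ 101 − j290 Ω

tan(βl) = tan(63°) = 1.96
Z_in = Z_0·(Z_L + jZ_0·tanβl)/(Z_0 + jZ_L·tanβl)
     = 300·(394 + j1280)/(-1050 + j773)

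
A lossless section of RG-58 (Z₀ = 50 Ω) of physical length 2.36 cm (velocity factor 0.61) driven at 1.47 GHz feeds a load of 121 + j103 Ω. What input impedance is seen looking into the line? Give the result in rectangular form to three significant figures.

Z_in ≈ 16.3 − j31.1 Ω

λ = v/f = 0.61·c / 1.47 GHz = 0.124 m
βl = 2π·l/λ = 2π × 0.19 = 68.2°
tan(βl) = tan(68.2°) = 2.51
Z_in = Z_0·(Z_L + jZ_0·tanβl)/(Z_0 + jZ_L·tanβl)
     = 50·(121 + j228)/(-208 + j303)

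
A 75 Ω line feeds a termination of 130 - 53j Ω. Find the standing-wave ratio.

Γ = (Z_L − Z_0)/(Z_L + Z_0) = (55 − j53)/(205 − j53)
|Γ| = 76.4/212 = 0.361
VSWR = (1 + |Γ|)/(1 − |Γ|) = 1.36/0.639

VSWR ≈ 2.13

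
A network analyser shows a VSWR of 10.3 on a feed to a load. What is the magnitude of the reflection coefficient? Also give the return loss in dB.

|Γ| = (S − 1)/(S + 1) = (10.3 − 1)/(10.3 + 1) = 9.3/11.3
RL = −20·log₁₀|Γ| = −20·log₁₀(0.823)

|Γ| ≈ 0.823; return loss ≈ 1.69 dB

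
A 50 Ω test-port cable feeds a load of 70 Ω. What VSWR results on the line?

VSWR ≈ 1.4

For a purely resistive load, VSWR = R_L/Z_0 or Z_0/R_L (whichever > 1) = 70/50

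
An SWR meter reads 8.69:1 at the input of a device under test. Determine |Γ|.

|Γ| = (S − 1)/(S + 1) = (8.69 − 1)/(8.69 + 1) = 7.69/9.69

|Γ| ≈ 0.794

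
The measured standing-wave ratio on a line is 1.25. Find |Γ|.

|Γ| = (S − 1)/(S + 1) = (1.25 − 1)/(1.25 + 1) = 0.25/2.25

|Γ| ≈ 0.111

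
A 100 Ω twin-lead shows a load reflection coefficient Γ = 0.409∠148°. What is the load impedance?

Z_L ≈ 44.7 + j23.3 Ω

Z_L = Z_0·(1 + Γ)/(1 − Γ) = 100·(0.653 + j0.217)/(1.35 − j0.217)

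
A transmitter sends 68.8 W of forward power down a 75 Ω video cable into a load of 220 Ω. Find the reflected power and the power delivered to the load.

Γ = (220 − 75)/(220 + 75) = 0.492
|Γ|² = 0.242
P_refl = |Γ|²·P_inc = 16.6 W, P_del = (1 − |Γ|²)·P_inc = 52.2 W

P_reflected ≈ 16.6 W; P_delivered ≈ 52.2 W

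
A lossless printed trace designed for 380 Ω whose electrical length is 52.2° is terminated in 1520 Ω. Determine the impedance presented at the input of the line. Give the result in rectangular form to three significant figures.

Z_in ≈ 147 − j266 Ω

tan(βl) = tan(52.2°) = 1.29
Z_in = Z_0·(Z_L + jZ_0·tanβl)/(Z_0 + jZ_L·tanβl)
     = 380·(1520 + j490)/(380 + j1960)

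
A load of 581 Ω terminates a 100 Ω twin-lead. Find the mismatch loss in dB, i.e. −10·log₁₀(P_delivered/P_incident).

mismatch loss ≈ 3 dB

Γ = (581 − 100)/(581 + 100) = 0.706
|Γ|² = 0.499, so P_del/P_inc = 1 − |Γ|² = 0.501
ML = −10·log₁₀(1 − |Γ|²)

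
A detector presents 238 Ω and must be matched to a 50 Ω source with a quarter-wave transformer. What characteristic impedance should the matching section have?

Z_qwt = √(Z_0·R_L) = √(50 × 238) = √11900

Z_qwt ≈ 109 Ω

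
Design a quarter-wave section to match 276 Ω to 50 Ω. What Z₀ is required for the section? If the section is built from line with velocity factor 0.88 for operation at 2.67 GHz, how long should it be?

Z_qwt ≈ 117 Ω; length ≈ 2.47 cm

Z_qwt = √(Z_0·R_L) = √(50 × 276) = √13800
λ = 0.88·c/f = 0.0989 m, so l = λ/4 = 0.0247 m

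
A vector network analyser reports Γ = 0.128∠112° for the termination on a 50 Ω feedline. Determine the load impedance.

Z_L = Z_0·(1 + Γ)/(1 − Γ) = 50·(0.952 + j0.119)/(1.05 − j0.119)

Z_L ≈ 44.2 + j10.7 Ω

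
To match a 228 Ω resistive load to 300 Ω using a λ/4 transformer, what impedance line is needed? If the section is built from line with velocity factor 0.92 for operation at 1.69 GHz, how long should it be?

Z_qwt ≈ 262 Ω; length ≈ 4.08 cm

Z_qwt = √(Z_0·R_L) = √(300 × 228) = √68400
λ = 0.92·c/f = 0.163 m, so l = λ/4 = 0.0408 m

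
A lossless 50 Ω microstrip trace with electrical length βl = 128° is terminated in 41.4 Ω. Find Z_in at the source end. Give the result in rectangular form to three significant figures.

tan(βl) = tan(128°) = -1.28
Z_in = Z_0·(Z_L + jZ_0·tanβl)/(Z_0 + jZ_L·tanβl)
     = 50·(41.4 − j64)/(50 − j53)

Z_in ≈ 51.4 − j9.48 Ω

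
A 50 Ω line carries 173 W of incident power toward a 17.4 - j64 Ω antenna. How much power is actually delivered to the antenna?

|Γ| = |(-32.6 − j64)/(67.4 − j64)| = 0.773
|Γ|² = 0.597
P_refl = |Γ|²·P_inc = 103 W, P_del = (1 − |Γ|²)·P_inc = 69.7 W

P_delivered ≈ 69.7 W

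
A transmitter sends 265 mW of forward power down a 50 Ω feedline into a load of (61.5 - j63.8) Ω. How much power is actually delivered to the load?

|Γ| = |(11.5 − j63.8)/(111.5 − j63.8)| = 0.505
|Γ|² = 0.255
P_refl = |Γ|²·P_inc = 67.5 mW, P_del = (1 − |Γ|²)·P_inc = 198 mW

P_delivered ≈ 198 mW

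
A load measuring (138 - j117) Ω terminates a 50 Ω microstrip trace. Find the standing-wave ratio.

Γ = (Z_L − Z_0)/(Z_L + Z_0) = (88 − j117)/(188 − j117)
|Γ| = 146/221 = 0.661
VSWR = (1 + |Γ|)/(1 − |Γ|) = 1.66/0.339

VSWR ≈ 4.9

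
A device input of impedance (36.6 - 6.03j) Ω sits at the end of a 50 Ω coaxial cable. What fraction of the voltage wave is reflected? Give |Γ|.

Γ = (Z_L − Z_0)/(Z_L + Z_0) = (-13.4 − j6.03)/(86.6 − j6.03)
|Γ| = 14.7/86.8

|Γ| ≈ 0.169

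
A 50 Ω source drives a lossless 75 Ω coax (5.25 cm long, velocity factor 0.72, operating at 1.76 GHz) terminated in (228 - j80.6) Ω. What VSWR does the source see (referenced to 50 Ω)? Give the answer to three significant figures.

λ = v/f = 0.72·c / 1.76 GHz = 0.123 m
βl = 2π·l/λ = 2π × 0.428 = 154°
tan(βl) = -0.488
Z_in = Z_0·(Z_L + jZ_0·tanβl)/(Z_0 + jZ_L·tanβl) = 116 + j116 Ω
Γ_s = (Z_in − Z_s)/(Z_in + Z_s) = (66.4 + j116)/(166 + j116), |Γ_s| = 0.66
VSWR = (1 + |Γ_s|)/(1 − |Γ_s|)

VSWR ≈ 4.88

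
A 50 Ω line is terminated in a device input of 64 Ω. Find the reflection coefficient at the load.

Γ = 0.123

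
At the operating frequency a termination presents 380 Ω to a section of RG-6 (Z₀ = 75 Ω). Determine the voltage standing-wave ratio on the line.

Γ = (380 − 75)/(380 + 75) = 0.67
VSWR = (1 + 0.67)/(1 − 0.67)

VSWR ≈ 5.07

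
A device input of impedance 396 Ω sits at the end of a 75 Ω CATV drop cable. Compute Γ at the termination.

Γ = (Z_L − Z_0)/(Z_L + Z_0) = (396 − 75)/(396 + 75) = 321/471

Γ = 0.682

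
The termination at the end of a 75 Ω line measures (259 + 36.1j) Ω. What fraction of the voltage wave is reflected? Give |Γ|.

Γ = (Z_L − Z_0)/(Z_L + Z_0) = (184 + j36.1)/(334 + j36.1)
|Γ| = 188/336

|Γ| ≈ 0.558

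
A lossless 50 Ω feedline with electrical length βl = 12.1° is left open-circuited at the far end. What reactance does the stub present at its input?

X_in ≈ -233 Ω (capacitive)

tan(βl) = 0.214
For an open-circuited stub, Z_in = −jZ_0·cot(βl) = −jZ_0/tan(βl)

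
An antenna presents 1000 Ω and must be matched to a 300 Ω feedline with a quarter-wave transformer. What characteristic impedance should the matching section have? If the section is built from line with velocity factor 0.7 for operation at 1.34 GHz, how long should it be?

Z_qwt = √(Z_0·R_L) = √(300 × 1000) = √300000
λ = 0.7·c/f = 0.157 m, so l = λ/4 = 0.0392 m

Z_qwt ≈ 548 Ω; length ≈ 3.92 cm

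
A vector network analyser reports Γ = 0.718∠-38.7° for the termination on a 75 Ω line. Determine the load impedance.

Z_L ≈ 92 − j171 Ω

Z_L = Z_0·(1 + Γ)/(1 − Γ) = 75·(1.56 − j0.449)/(0.44 + j0.449)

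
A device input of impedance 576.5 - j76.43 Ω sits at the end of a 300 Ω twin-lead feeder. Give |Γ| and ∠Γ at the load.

Γ ≈ 0.326 ∠ -10.5°

Γ = (Z_L − Z_0)/(Z_L + Z_0) = (276.5 − j76.43)/(876.5 − j76.43)
|Γ| = 287/880 = 0.326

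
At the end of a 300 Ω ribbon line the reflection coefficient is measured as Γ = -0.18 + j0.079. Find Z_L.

Z_L ≈ 206 + j33.9 Ω

Z_L = Z_0·(1 + Γ)/(1 − Γ) = 300·(0.82 + j0.079)/(1.18 − j0.079)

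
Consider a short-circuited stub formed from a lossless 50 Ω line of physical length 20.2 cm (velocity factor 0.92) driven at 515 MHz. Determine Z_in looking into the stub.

λ = v/f = 0.92·c / 515 MHz = 0.536 m
βl = 2π·l/λ = 2π × 0.377 = 136°
tan(βl) = -0.976
For a short-circuited stub, Z_in = jZ_0·tan(βl)

Z_in ≈ −j48.8 Ω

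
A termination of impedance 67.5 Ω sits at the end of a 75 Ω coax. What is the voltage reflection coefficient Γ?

Γ = -0.0526

Γ = (Z_L − Z_0)/(Z_L + Z_0) = (67.5 − 75)/(67.5 + 75) = -7.5/142.5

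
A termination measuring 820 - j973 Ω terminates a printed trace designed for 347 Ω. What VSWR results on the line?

Γ = (Z_L − Z_0)/(Z_L + Z_0) = (473 − j973)/(1167 − j973)
|Γ| = 1080/1520 = 0.712
VSWR = (1 + |Γ|)/(1 − |Γ|) = 1.71/0.288

VSWR ≈ 5.95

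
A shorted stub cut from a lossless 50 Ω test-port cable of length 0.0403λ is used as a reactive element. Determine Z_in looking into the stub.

βl = 2π × 0.0403 = 14.5°
tan(βl) = 0.259
For a shorted stub, Z_in = jZ_0·tan(βl)

Z_in ≈ +j12.9 Ω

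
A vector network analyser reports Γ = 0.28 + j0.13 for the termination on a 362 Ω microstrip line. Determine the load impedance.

Z_L ≈ 612 + j176 Ω

Z_L = Z_0·(1 + Γ)/(1 − Γ) = 362·(1.28 + j0.13)/(0.72 − j0.13)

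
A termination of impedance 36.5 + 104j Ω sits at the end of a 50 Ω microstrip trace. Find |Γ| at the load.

|Γ| ≈ 0.775

Γ = (Z_L − Z_0)/(Z_L + Z_0) = (-13.5 + j104)/(86.5 + j104)
|Γ| = 105/135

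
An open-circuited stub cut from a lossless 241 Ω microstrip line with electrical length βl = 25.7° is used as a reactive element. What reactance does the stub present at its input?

X_in ≈ -501 Ω (capacitive)

tan(βl) = 0.481
For an open-circuited stub, Z_in = −jZ_0·cot(βl) = −jZ_0/tan(βl)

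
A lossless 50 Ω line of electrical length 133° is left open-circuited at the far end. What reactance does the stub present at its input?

X_in ≈ 46.6 Ω (inductive)

tan(βl) = -1.07
For an open-circuited stub, Z_in = −jZ_0·cot(βl) = −jZ_0/tan(βl)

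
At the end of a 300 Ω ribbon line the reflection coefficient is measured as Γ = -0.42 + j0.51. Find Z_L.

Z_L ≈ 74.3 + j134 Ω

Z_L = Z_0·(1 + Γ)/(1 − Γ) = 300·(0.58 + j0.51)/(1.42 − j0.51)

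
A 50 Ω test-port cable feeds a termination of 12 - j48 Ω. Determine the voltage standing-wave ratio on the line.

Γ = (Z_L − Z_0)/(Z_L + Z_0) = (-38 − j48)/(62 − j48)
|Γ| = 61.2/78.4 = 0.781
VSWR = (1 + |Γ|)/(1 − |Γ|) = 1.78/0.219

VSWR ≈ 8.12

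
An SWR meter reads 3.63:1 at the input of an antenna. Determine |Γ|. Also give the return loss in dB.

|Γ| = (S − 1)/(S + 1) = (3.63 − 1)/(3.63 + 1) = 2.63/4.63
RL = −20·log₁₀|Γ| = −20·log₁₀(0.568)

|Γ| ≈ 0.568; return loss ≈ 4.91 dB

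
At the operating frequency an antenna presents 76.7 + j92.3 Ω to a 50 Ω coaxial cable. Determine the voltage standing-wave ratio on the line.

Γ = (Z_L − Z_0)/(Z_L + Z_0) = (26.7 + j92.3)/(126.7 + j92.3)
|Γ| = 96.1/157 = 0.613
VSWR = (1 + |Γ|)/(1 − |Γ|) = 1.61/0.387

VSWR ≈ 4.17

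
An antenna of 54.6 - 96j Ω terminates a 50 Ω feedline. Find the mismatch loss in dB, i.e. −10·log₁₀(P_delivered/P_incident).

mismatch loss ≈ 2.66 dB

Γ = (4.6 − j96)/(104.6 − j96), |Γ| = 0.677
|Γ|² = 0.458, so P_del/P_inc = 1 − |Γ|² = 0.542
ML = −10·log₁₀(1 − |Γ|²)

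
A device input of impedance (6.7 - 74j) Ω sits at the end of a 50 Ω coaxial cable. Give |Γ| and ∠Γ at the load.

Γ = (Z_L − Z_0)/(Z_L + Z_0) = (-43.3 − j74)/(56.7 − j74)
|Γ| = 85.7/93.2 = 0.92

Γ ≈ 0.92 ∠ -67.8°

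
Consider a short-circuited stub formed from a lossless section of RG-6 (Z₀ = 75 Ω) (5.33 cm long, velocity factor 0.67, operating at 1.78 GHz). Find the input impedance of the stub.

Z_in ≈ −j13.3 Ω

λ = v/f = 0.67·c / 1.78 GHz = 0.113 m
βl = 2π·l/λ = 2π × 0.472 = 170°
tan(βl) = -0.178
For a short-circuited stub, Z_in = jZ_0·tan(βl)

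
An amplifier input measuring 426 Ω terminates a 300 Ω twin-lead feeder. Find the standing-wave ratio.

Γ = (426 − 300)/(426 + 300) = 0.174
VSWR = (1 + 0.174)/(1 − 0.174)

VSWR ≈ 1.42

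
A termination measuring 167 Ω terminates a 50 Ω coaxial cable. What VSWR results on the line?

VSWR ≈ 3.34

Γ = (167 − 50)/(167 + 50) = 0.539
VSWR = (1 + 0.539)/(1 − 0.539)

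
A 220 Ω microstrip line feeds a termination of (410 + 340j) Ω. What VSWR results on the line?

VSWR ≈ 3.39

Γ = (Z_L − Z_0)/(Z_L + Z_0) = (190 + j340)/(630 + j340)
|Γ| = 389/716 = 0.544
VSWR = (1 + |Γ|)/(1 − |Γ|) = 1.54/0.456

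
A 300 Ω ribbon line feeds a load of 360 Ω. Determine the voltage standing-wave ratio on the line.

For a purely resistive load, VSWR = R_L/Z_0 or Z_0/R_L (whichever > 1) = 360/300

VSWR ≈ 1.2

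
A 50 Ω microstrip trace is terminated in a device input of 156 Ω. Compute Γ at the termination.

Γ = (Z_L − Z_0)/(Z_L + Z_0) = (156 − 50)/(156 + 50) = 106/206

Γ = 0.515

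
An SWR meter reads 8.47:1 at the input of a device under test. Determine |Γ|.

|Γ| ≈ 0.789

|Γ| = (S − 1)/(S + 1) = (8.47 − 1)/(8.47 + 1) = 7.47/9.47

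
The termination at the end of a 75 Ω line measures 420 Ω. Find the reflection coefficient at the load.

Γ = 0.697

Γ = (Z_L − Z_0)/(Z_L + Z_0) = (420 − 75)/(420 + 75) = 345/495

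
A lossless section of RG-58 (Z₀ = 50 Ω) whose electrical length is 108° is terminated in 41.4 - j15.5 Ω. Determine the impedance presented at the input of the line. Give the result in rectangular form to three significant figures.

Z_in ≈ 66.7 + j15 Ω

tan(βl) = tan(108°) = -3.08
Z_in = Z_0·(Z_L + jZ_0·tanβl)/(Z_0 + jZ_L·tanβl)
     = 50·(41.4 − j169)/(2.3 − j127)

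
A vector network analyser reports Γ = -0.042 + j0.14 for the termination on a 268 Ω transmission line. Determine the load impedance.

Z_L = Z_0·(1 + Γ)/(1 − Γ) = 268·(0.958 + j0.14)/(1.04 − j0.14)

Z_L ≈ 237 + j67.9 Ω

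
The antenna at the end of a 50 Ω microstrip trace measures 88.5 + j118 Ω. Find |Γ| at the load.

|Γ| ≈ 0.682

Γ = (Z_L − Z_0)/(Z_L + Z_0) = (38.5 + j118)/(138.5 + j118)
|Γ| = 124/182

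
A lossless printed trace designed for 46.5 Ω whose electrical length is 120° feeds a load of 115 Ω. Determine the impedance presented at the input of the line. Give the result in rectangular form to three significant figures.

tan(βl) = tan(120°) = -1.73
Z_in = Z_0·(Z_L + jZ_0·tanβl)/(Z_0 + jZ_L·tanβl)
     = 46.5·(115 − j80.5)/(46.5 − j199)

Z_in ≈ 23.8 + j21.3 Ω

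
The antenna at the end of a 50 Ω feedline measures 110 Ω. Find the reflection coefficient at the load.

Γ = 0.375

Γ = (Z_L − Z_0)/(Z_L + Z_0) = (110 − 50)/(110 + 50) = 60/160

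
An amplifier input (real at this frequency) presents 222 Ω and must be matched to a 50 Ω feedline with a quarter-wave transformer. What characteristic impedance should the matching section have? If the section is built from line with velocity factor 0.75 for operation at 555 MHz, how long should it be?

Z_qwt ≈ 105 Ω; length ≈ 10.1 cm

Z_qwt = √(Z_0·R_L) = √(50 × 222) = √11100
λ = 0.75·c/f = 0.405 m, so l = λ/4 = 0.101 m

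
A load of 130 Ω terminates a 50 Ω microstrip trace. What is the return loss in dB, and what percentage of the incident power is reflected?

Γ = (130 − 50)/(130 + 50) = 0.444
RL = −20·log₁₀(0.444) = 7.04 dB
P_refl/P_inc = |Γ|² = 0.198

RL ≈ 7.04 dB; 19.8% of incident power reflected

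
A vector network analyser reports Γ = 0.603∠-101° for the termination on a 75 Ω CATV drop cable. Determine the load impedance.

Z_L ≈ 29.9 − j55.7 Ω

Z_L = Z_0·(1 + Γ)/(1 − Γ) = 75·(0.885 − j0.592)/(1.12 + j0.592)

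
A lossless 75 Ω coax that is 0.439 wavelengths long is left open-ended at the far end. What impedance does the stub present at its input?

Z_in ≈ +j186 Ω

βl = 2π × 0.439 = 158°
tan(βl) = -0.403
For an open-ended stub, Z_in = −jZ_0·cot(βl) = −jZ_0/tan(βl)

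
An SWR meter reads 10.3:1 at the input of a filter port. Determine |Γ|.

|Γ| = (S − 1)/(S + 1) = (10.3 − 1)/(10.3 + 1) = 9.3/11.3

|Γ| ≈ 0.823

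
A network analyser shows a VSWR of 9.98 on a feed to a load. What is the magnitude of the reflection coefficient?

|Γ| = (S − 1)/(S + 1) = (9.98 − 1)/(9.98 + 1) = 8.98/11

|Γ| ≈ 0.818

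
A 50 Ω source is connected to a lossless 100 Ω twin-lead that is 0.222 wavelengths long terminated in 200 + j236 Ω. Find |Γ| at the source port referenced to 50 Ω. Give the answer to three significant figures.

βl = 2π × 0.222 = 79.9°
tan(βl) = 5.63
Z_in = Z_0·(Z_L + jZ_0·tanβl)/(Z_0 + jZ_L·tanβl) = 23.5 − j43.5 Ω
Γ_s = (Z_in − Z_s)/(Z_in + Z_s) = (-26.5 − j43.5)/(73.5 − j43.5), |Γ_s| = 0.596

|Γ| ≈ 0.596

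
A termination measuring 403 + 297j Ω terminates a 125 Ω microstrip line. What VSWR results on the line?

Γ = (Z_L − Z_0)/(Z_L + Z_0) = (278 + j297)/(528 + j297)
|Γ| = 407/606 = 0.672
VSWR = (1 + |Γ|)/(1 − |Γ|) = 1.67/0.328

VSWR ≈ 5.09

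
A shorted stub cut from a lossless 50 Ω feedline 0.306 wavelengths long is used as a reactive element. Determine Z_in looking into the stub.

Z_in ≈ −j136 Ω

βl = 2π × 0.306 = 110°
tan(βl) = -2.72
For a shorted stub, Z_in = jZ_0·tan(βl)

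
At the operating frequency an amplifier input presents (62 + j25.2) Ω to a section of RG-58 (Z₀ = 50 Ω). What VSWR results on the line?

Γ = (Z_L − Z_0)/(Z_L + Z_0) = (12 + j25.2)/(112 + j25.2)
|Γ| = 27.9/115 = 0.243
VSWR = (1 + |Γ|)/(1 − |Γ|) = 1.24/0.757

VSWR ≈ 1.64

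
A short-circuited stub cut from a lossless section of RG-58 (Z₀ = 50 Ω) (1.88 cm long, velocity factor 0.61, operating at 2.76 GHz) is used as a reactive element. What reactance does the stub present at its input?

λ = v/f = 0.61·c / 2.76 GHz = 0.0663 m
βl = 2π·l/λ = 2π × 0.284 = 102°
tan(βl) = -4.67
For a short-circuited stub, Z_in = jZ_0·tan(βl)

X_in ≈ -234 Ω (capacitive)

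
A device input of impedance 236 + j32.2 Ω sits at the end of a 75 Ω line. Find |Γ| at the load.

|Γ| ≈ 0.525

Γ = (Z_L − Z_0)/(Z_L + Z_0) = (161 + j32.2)/(311 + j32.2)
|Γ| = 164/313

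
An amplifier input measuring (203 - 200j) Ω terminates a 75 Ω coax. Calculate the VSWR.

VSWR ≈ 5.52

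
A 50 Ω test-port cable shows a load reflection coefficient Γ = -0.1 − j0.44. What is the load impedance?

Z_L ≈ 28.4 − j31.3 Ω

Z_L = Z_0·(1 + Γ)/(1 − Γ) = 50·(0.9 − j0.44)/(1.1 + j0.44)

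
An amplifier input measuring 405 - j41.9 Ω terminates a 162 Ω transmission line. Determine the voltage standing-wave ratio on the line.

VSWR ≈ 2.53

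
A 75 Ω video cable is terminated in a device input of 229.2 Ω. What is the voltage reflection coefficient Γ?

Γ = (Z_L − Z_0)/(Z_L + Z_0) = (229.2 − 75)/(229.2 + 75) = 154.2/304.2

Γ = 0.507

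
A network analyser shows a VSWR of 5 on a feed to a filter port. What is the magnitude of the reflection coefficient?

|Γ| ≈ 0.667

|Γ| = (S − 1)/(S + 1) = (5 − 1)/(5 + 1) = 4/6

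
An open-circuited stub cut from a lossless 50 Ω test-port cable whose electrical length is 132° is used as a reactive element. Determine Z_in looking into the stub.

Z_in ≈ +j45 Ω

tan(βl) = -1.11
For an open-circuited stub, Z_in = −jZ_0·cot(βl) = −jZ_0/tan(βl)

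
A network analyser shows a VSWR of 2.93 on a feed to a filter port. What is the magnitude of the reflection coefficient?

|Γ| = (S − 1)/(S + 1) = (2.93 − 1)/(2.93 + 1) = 1.93/3.93

|Γ| ≈ 0.491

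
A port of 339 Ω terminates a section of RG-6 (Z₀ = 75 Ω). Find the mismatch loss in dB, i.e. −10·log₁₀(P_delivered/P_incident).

Γ = (339 − 75)/(339 + 75) = 0.638
|Γ|² = 0.407, so P_del/P_inc = 1 − |Γ|² = 0.593
ML = −10·log₁₀(1 − |Γ|²)

mismatch loss ≈ 2.27 dB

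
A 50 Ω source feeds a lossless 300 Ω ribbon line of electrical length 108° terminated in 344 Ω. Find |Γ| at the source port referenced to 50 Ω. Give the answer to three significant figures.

|Γ| ≈ 0.687

tan(βl) = -3.08
Z_in = Z_0·(Z_L + jZ_0·tanβl)/(Z_0 + jZ_L·tanβl) = 268 + j21.6 Ω
Γ_s = (Z_in − Z_s)/(Z_in + Z_s) = (218 + j21.6)/(318 + j21.6), |Γ_s| = 0.687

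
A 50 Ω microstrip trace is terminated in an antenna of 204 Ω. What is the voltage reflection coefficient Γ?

Γ = (Z_L − Z_0)/(Z_L + Z_0) = (204 − 50)/(204 + 50) = 154/254

Γ = 0.606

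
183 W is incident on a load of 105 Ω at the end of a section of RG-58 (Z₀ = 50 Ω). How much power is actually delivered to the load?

Γ = (105 − 50)/(105 + 50) = 0.355
|Γ|² = 0.126
P_refl = |Γ|²·P_inc = 23 W, P_del = (1 − |Γ|²)·P_inc = 160 W

P_delivered ≈ 160 W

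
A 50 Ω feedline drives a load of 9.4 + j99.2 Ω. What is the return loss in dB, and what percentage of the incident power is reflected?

Γ = (-40.6 + j99.2)/(59.4 + j99.2), |Γ| = 0.927
RL = −20·log₁₀(0.927) = 0.658 dB
P_refl/P_inc = |Γ|² = 0.859

RL ≈ 0.658 dB; 85.9% of incident power reflected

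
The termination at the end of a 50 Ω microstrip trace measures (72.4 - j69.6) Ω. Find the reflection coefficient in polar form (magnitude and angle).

Γ = (Z_L − Z_0)/(Z_L + Z_0) = (22.4 − j69.6)/(122.4 − j69.6)
|Γ| = 73.1/141 = 0.519

Γ ≈ 0.519 ∠ -42.5°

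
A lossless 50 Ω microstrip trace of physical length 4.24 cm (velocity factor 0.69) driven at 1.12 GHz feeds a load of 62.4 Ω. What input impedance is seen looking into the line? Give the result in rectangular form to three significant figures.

Z_in ≈ 40.3 − j2.3 Ω

λ = v/f = 0.69·c / 1.12 GHz = 0.185 m
βl = 2π·l/λ = 2π × 0.229 = 82.6°
tan(βl) = tan(82.6°) = 7.69
Z_in = Z_0·(Z_L + jZ_0·tanβl)/(Z_0 + jZ_L·tanβl)
     = 50·(62.4 + j384)/(50 + j480)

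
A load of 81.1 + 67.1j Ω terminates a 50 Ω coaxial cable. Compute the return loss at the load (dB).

RL ≈ 5.98 dB

Γ = (31.1 + j67.1)/(131.1 + j67.1), |Γ| = 0.502
RL = −20·log₁₀|Γ| = −20·log₁₀(0.502)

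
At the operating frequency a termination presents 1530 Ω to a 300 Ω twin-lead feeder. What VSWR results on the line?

For a purely resistive load, VSWR = R_L/Z_0 or Z_0/R_L (whichever > 1) = 1530/300

VSWR ≈ 5.1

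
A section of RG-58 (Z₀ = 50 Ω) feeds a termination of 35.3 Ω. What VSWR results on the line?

VSWR ≈ 1.42

Γ = (35.3 − 50)/(35.3 + 50) = -0.172
VSWR = (1 + 0.172)/(1 − 0.172)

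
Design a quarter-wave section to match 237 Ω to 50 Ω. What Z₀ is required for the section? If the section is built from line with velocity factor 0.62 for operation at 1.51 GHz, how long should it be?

Z_qwt ≈ 109 Ω; length ≈ 3.08 cm

Z_qwt = √(Z_0·R_L) = √(50 × 237) = √11850
λ = 0.62·c/f = 0.123 m, so l = λ/4 = 0.0308 m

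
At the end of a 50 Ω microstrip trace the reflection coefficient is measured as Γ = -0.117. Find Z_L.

Z_L = Z_0·(1 + Γ)/(1 − Γ) = 50·(0.883)/(1.12)

Z_L ≈ 39.5 Ω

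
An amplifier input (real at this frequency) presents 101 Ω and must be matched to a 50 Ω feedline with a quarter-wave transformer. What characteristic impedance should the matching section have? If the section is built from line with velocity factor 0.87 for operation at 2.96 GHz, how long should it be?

Z_qwt ≈ 71.1 Ω; length ≈ 2.2 cm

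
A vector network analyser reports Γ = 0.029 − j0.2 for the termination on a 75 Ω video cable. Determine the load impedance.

Z_L ≈ 73.2 − j30.5 Ω

Z_L = Z_0·(1 + Γ)/(1 − Γ) = 75·(1.03 − j0.2)/(0.971 + j0.2)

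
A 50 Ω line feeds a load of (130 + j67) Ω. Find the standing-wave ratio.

Γ = (Z_L − Z_0)/(Z_L + Z_0) = (80 + j67)/(180 + j67)
|Γ| = 104/192 = 0.543
VSWR = (1 + |Γ|)/(1 − |Γ|) = 1.54/0.457

VSWR ≈ 3.38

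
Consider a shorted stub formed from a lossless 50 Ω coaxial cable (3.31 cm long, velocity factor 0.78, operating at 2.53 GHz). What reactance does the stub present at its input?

X_in ≈ -62.1 Ω (capacitive)

λ = v/f = 0.78·c / 2.53 GHz = 0.0925 m
βl = 2π·l/λ = 2π × 0.358 = 129°
tan(βl) = -1.24
For a shorted stub, Z_in = jZ_0·tan(βl)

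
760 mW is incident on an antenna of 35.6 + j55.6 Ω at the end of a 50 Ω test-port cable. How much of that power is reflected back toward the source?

P_reflected ≈ 241 mW

|Γ| = |(-14.4 + j55.6)/(85.6 + j55.6)| = 0.563
|Γ|² = 0.317
P_refl = |Γ|²·P_inc = 241 mW, P_del = (1 − |Γ|²)·P_inc = 519 mW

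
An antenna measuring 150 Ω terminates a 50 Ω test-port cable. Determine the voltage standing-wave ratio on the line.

Γ = (150 − 50)/(150 + 50) = 0.5
VSWR = (1 + 0.5)/(1 − 0.5)

VSWR ≈ 3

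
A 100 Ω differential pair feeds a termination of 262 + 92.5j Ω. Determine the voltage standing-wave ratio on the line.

Γ = (Z_L − Z_0)/(Z_L + Z_0) = (162 + j92.5)/(362 + j92.5)
|Γ| = 187/374 = 0.499
VSWR = (1 + |Γ|)/(1 − |Γ|) = 1.5/0.501

VSWR ≈ 2.99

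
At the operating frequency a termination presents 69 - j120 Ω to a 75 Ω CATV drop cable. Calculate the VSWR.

VSWR ≈ 4.57

Γ = (Z_L − Z_0)/(Z_L + Z_0) = (-6 − j120)/(144 − j120)
|Γ| = 120/187 = 0.641
VSWR = (1 + |Γ|)/(1 − |Γ|) = 1.64/0.359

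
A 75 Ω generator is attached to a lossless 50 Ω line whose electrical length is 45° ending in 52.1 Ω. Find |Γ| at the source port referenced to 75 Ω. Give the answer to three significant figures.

|Γ| ≈ 0.201

tan(βl) = 1
Z_in = Z_0·(Z_L + jZ_0·tanβl)/(Z_0 + jZ_L·tanβl) = 50 − j2.06 Ω
Γ_s = (Z_in − Z_s)/(Z_in + Z_s) = (-25 − j2.06)/(125 − j2.06), |Γ_s| = 0.201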